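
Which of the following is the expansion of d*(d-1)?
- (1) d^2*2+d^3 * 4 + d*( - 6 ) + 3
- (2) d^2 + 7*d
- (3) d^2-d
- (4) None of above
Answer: 3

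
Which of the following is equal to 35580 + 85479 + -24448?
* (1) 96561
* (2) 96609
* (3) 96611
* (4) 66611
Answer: 3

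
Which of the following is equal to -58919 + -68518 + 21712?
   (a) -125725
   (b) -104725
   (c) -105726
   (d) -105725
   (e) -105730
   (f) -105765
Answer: d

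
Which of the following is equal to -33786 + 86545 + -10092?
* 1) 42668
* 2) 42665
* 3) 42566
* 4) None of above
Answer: 4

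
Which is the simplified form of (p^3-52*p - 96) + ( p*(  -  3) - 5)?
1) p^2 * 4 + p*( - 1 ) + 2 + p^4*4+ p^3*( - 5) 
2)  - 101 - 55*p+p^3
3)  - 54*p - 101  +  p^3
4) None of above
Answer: 2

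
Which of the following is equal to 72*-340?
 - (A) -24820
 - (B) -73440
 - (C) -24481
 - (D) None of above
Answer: D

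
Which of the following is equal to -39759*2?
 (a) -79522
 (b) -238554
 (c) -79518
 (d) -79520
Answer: c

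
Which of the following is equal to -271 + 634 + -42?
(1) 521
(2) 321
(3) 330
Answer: 2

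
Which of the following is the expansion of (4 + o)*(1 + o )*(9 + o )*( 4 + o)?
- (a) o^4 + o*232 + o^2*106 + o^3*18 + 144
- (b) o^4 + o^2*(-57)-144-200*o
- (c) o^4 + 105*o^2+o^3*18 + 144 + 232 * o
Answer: c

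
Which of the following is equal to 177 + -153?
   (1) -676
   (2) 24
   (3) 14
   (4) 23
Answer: 2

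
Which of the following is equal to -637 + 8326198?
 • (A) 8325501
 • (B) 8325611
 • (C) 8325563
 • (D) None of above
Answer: D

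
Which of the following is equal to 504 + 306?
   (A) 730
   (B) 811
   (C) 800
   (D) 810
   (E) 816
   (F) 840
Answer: D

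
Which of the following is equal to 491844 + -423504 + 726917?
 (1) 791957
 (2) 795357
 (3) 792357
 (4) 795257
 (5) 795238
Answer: 4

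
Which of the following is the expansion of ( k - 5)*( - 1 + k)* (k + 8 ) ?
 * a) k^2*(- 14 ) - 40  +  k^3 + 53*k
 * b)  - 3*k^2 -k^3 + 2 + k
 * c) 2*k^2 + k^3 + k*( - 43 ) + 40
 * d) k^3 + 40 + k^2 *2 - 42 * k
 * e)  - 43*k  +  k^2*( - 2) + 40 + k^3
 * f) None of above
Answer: c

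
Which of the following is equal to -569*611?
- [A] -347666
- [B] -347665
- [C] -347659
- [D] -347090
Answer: C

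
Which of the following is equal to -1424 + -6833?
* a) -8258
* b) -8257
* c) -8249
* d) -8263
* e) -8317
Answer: b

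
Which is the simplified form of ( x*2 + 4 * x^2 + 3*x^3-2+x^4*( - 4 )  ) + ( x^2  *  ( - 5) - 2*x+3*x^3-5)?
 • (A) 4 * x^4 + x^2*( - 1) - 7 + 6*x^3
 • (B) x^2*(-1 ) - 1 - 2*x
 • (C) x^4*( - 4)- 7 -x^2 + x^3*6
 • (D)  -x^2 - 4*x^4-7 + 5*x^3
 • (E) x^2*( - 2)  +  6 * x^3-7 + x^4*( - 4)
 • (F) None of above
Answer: C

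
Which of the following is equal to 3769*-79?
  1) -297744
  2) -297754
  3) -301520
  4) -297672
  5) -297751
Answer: 5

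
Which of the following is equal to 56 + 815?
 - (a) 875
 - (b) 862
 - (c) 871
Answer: c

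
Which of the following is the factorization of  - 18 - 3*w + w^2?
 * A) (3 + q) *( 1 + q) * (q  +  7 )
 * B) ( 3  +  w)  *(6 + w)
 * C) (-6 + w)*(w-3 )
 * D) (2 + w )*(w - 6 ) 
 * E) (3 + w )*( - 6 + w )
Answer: E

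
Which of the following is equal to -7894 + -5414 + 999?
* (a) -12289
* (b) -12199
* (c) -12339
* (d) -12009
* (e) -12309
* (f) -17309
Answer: e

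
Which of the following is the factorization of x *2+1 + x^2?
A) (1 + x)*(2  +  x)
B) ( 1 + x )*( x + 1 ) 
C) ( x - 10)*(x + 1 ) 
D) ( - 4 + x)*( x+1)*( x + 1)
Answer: B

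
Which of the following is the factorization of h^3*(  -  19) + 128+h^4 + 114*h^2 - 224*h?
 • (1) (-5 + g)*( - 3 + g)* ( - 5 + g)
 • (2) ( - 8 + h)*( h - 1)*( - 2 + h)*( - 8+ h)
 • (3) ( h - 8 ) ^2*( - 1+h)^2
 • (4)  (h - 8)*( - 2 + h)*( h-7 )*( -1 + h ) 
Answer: 2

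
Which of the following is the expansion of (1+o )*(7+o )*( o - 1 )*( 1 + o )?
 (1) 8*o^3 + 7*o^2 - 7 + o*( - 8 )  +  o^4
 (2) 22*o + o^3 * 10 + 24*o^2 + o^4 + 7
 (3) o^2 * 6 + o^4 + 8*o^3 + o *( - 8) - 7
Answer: 3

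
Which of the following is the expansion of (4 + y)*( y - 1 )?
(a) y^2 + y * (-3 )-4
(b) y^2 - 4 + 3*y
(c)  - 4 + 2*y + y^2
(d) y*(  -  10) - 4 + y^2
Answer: b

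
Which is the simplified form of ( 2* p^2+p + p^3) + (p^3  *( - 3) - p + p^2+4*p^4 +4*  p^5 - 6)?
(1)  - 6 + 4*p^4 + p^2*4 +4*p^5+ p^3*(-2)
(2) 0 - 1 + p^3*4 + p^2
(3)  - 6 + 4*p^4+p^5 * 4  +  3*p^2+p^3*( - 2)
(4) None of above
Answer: 3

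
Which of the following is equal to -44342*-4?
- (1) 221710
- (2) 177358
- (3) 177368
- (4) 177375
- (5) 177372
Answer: 3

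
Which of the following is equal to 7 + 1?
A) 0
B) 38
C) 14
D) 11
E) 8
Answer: E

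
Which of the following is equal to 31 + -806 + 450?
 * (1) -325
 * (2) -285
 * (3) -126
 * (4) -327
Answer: 1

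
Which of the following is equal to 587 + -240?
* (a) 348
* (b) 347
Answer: b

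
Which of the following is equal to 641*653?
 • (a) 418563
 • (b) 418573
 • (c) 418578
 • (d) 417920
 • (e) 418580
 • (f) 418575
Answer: b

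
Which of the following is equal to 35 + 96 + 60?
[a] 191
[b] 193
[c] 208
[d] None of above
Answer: a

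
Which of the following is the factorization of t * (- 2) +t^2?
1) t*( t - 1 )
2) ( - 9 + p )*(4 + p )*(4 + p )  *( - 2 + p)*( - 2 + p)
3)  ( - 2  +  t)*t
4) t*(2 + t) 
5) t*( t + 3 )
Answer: 3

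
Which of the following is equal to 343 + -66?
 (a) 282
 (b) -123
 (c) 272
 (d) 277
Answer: d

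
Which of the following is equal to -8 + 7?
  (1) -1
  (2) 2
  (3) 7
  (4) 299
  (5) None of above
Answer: 1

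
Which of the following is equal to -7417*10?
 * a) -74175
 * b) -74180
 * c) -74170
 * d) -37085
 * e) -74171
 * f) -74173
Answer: c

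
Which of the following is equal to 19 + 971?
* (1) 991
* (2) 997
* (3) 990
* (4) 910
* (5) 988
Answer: 3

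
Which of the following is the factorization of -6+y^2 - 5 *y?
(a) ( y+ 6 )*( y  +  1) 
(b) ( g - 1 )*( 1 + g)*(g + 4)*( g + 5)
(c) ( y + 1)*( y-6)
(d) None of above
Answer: c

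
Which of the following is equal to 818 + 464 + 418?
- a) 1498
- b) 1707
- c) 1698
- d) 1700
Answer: d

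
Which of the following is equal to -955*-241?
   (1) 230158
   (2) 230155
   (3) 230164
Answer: 2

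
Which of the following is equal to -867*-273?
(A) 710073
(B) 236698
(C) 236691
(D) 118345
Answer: C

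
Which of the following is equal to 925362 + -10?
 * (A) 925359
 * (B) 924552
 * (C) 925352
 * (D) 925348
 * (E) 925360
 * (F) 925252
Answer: C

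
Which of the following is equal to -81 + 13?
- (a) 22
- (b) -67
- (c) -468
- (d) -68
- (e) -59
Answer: d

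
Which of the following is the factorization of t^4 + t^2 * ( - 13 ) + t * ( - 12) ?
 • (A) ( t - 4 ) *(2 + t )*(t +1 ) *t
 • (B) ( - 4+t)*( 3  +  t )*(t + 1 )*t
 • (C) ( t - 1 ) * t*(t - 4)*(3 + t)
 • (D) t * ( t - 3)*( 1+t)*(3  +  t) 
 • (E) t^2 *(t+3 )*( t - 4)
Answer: B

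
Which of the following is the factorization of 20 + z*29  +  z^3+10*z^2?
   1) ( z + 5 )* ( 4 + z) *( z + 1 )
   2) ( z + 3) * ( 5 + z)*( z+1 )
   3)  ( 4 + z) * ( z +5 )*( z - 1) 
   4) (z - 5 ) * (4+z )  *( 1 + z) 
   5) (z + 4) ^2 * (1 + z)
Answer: 1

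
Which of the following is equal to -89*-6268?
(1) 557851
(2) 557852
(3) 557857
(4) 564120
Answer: 2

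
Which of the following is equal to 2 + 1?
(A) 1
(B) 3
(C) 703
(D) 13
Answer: B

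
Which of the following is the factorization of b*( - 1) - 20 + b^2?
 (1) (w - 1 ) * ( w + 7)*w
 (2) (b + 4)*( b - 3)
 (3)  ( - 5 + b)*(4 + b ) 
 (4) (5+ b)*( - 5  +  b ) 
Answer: 3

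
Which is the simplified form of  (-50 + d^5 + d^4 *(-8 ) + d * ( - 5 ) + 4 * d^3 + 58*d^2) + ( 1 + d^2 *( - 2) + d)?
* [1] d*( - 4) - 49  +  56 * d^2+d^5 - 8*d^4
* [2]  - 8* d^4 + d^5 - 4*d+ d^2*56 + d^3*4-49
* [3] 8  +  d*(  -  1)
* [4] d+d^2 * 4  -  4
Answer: 2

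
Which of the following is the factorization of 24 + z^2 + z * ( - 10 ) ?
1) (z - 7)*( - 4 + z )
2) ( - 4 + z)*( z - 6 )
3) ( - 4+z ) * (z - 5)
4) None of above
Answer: 2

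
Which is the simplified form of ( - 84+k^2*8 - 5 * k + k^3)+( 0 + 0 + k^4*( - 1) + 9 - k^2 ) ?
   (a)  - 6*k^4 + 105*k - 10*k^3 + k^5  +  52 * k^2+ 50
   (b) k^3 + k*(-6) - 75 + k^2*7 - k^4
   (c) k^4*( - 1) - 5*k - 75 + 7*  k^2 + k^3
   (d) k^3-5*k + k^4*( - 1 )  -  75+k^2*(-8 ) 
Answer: c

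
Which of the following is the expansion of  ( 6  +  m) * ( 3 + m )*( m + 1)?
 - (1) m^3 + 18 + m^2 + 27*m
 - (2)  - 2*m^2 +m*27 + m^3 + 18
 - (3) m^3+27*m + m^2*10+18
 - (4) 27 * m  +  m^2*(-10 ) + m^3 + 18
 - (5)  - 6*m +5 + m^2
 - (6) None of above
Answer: 3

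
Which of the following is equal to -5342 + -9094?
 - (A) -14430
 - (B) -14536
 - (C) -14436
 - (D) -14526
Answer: C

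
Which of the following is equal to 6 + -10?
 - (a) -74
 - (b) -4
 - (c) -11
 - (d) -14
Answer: b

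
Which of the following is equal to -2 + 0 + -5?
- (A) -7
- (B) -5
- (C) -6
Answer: A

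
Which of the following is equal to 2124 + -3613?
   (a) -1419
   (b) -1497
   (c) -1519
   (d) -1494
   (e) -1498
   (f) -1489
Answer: f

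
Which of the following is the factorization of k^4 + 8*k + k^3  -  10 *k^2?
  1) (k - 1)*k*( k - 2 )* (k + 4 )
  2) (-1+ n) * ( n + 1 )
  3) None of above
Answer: 1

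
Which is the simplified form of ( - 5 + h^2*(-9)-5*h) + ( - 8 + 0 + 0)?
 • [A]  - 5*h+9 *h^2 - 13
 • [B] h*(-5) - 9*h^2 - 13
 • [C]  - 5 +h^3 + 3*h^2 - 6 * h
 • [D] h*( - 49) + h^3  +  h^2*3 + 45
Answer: B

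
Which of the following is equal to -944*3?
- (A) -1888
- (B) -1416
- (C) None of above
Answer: C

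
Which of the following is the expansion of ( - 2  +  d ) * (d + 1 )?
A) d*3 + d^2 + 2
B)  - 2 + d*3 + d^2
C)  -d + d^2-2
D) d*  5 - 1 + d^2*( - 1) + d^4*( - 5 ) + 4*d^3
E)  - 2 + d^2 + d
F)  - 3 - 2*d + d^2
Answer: C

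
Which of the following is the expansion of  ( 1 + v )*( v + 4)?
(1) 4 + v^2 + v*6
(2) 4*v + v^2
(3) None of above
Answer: 3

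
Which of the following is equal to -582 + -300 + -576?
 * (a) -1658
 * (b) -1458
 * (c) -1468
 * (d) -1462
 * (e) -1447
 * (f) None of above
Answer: b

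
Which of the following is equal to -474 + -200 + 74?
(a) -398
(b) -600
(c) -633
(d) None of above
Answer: b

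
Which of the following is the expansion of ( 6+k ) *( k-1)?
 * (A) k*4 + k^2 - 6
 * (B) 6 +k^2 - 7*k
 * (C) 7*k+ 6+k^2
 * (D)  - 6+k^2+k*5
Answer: D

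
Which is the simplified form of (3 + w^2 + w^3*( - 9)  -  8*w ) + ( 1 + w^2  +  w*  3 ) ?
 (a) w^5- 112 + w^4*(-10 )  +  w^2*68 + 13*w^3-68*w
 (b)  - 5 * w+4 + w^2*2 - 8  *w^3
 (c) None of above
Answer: c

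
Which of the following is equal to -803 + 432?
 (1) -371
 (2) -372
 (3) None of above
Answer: 1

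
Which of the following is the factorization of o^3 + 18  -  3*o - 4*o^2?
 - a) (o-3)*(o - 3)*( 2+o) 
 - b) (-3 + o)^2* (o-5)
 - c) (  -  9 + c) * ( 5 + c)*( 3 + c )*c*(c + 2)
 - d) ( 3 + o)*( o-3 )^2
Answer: a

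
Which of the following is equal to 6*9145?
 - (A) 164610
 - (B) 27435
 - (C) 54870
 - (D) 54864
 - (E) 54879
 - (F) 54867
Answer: C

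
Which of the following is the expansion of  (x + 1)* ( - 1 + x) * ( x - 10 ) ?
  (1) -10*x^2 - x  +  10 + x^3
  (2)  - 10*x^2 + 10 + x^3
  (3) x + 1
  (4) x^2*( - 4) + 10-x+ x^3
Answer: 1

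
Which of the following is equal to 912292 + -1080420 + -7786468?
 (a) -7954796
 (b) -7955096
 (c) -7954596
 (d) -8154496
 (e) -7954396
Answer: c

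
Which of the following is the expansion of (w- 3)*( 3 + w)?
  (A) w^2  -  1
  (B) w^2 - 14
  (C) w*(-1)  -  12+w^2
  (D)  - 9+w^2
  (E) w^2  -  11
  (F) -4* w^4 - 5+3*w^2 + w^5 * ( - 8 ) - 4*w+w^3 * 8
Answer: D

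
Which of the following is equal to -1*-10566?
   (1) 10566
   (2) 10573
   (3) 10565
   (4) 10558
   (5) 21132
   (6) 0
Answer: 1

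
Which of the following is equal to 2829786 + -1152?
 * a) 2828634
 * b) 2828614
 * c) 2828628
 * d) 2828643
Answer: a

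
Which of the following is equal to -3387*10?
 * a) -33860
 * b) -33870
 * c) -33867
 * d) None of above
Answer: b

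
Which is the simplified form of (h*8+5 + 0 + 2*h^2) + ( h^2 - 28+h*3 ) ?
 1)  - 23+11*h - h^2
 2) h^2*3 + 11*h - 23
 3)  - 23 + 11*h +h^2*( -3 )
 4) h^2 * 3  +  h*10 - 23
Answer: 2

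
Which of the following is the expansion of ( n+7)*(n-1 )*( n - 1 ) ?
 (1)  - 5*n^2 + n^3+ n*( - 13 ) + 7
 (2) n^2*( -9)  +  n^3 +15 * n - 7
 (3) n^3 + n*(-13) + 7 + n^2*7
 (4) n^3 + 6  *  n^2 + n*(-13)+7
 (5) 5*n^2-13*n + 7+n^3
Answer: 5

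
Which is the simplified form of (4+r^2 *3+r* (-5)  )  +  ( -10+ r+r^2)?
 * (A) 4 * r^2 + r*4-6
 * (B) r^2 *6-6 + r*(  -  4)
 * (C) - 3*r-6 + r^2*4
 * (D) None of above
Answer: D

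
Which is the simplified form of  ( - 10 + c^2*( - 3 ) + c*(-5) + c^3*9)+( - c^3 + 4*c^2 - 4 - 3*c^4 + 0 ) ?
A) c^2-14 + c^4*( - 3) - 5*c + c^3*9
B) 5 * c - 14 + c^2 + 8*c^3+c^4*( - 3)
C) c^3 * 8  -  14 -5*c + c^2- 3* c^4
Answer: C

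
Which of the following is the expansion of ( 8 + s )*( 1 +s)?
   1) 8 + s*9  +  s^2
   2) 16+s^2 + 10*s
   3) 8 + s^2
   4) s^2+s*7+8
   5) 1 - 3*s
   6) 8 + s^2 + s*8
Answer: 1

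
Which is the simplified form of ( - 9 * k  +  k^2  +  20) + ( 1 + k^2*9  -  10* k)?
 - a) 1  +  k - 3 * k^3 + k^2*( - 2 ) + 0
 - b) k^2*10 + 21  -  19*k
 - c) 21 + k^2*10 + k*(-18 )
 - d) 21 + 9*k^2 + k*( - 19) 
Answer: b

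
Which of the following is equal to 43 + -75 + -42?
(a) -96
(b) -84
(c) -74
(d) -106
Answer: c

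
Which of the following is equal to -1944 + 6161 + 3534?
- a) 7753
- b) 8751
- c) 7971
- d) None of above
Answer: d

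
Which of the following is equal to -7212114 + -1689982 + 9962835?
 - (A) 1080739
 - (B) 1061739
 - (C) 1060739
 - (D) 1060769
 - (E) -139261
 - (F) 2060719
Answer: C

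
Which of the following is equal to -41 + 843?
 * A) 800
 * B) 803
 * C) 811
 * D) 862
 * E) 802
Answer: E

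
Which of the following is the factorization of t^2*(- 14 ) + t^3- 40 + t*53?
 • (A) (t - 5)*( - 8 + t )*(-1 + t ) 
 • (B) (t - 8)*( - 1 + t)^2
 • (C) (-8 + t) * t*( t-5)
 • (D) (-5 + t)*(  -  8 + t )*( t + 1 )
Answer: A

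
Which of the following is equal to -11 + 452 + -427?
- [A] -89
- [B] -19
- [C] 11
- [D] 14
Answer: D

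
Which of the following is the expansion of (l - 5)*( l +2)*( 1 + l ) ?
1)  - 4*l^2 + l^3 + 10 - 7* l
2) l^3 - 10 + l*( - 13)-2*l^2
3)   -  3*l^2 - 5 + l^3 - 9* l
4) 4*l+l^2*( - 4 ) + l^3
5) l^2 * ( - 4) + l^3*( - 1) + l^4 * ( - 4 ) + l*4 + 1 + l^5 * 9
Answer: 2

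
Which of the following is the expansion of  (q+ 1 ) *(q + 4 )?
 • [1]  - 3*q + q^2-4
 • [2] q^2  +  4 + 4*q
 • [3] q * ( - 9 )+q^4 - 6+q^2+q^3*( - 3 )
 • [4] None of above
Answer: 4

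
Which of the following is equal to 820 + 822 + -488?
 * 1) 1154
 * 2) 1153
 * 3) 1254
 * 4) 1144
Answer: 1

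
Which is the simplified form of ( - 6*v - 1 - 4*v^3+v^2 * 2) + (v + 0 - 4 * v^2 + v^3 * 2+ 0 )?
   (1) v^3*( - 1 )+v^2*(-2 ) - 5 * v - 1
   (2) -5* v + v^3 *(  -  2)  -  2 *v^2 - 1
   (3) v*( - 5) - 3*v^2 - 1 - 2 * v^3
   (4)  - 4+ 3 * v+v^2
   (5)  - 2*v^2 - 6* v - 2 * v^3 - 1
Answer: 2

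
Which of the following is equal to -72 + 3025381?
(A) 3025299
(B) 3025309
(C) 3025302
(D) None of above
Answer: B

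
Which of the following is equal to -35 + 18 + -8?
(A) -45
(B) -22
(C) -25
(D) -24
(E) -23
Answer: C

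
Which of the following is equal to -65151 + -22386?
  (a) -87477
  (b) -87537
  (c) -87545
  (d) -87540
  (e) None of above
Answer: b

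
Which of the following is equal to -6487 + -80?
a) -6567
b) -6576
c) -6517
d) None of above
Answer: a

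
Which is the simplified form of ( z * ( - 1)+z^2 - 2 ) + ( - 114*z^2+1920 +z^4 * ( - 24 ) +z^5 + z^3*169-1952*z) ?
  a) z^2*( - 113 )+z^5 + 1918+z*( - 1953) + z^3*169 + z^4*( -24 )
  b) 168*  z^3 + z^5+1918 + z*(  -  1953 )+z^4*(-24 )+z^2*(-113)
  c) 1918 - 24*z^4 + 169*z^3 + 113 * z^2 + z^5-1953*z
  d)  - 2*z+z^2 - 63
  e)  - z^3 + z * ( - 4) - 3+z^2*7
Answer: a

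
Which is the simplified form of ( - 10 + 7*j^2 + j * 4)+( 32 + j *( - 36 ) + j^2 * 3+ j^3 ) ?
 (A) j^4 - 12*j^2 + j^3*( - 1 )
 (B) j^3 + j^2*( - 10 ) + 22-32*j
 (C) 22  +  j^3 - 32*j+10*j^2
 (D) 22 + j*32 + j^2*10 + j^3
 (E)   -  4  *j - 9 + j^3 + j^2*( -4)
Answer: C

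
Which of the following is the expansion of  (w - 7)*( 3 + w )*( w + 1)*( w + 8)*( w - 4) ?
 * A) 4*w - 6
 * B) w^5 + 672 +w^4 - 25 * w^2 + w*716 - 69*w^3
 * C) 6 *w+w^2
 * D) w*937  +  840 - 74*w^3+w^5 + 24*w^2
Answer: B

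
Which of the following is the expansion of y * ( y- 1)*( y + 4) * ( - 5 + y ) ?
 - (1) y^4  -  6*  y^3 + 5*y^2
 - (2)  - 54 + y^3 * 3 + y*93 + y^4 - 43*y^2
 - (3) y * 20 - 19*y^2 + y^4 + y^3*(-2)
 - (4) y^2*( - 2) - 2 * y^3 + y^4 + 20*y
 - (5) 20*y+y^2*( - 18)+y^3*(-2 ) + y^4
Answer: 3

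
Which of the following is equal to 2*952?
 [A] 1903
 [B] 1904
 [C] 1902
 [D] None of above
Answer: B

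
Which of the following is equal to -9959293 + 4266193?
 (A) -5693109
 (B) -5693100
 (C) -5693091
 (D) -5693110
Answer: B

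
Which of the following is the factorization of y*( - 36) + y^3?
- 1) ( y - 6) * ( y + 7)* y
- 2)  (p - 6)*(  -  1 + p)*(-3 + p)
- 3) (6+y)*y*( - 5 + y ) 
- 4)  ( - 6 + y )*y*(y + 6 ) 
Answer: 4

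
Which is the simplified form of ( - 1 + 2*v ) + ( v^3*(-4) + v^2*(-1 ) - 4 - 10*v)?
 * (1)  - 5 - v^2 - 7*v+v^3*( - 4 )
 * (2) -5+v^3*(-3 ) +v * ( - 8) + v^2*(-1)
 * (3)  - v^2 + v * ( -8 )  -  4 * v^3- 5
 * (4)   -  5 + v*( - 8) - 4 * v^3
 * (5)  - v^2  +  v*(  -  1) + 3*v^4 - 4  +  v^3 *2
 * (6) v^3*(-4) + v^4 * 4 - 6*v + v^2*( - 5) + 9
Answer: 3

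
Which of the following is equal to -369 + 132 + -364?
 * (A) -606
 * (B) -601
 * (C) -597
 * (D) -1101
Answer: B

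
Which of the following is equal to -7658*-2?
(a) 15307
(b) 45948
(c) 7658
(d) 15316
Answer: d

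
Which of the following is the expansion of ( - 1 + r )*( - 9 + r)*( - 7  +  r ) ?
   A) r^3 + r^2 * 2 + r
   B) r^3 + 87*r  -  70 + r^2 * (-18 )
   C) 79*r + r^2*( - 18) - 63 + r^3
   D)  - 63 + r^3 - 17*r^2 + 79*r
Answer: D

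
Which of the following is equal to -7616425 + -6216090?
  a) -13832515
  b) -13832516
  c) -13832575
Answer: a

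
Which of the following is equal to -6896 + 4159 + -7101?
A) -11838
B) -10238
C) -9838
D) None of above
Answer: C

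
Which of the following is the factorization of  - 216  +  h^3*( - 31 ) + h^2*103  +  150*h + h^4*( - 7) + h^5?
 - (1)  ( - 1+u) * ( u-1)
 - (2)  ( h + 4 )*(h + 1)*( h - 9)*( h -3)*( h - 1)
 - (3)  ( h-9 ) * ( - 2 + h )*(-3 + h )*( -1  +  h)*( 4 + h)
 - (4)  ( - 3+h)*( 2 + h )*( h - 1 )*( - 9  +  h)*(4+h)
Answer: 4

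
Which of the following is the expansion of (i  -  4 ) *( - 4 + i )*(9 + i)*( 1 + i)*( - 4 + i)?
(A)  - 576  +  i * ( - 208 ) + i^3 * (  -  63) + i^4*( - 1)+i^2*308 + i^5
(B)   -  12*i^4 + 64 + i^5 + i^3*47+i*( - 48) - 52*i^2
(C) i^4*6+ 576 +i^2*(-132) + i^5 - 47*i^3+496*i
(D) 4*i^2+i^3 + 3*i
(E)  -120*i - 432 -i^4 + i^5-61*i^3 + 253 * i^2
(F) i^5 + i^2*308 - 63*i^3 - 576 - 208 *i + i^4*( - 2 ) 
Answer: F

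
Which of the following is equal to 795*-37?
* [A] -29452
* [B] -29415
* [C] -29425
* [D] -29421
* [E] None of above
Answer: B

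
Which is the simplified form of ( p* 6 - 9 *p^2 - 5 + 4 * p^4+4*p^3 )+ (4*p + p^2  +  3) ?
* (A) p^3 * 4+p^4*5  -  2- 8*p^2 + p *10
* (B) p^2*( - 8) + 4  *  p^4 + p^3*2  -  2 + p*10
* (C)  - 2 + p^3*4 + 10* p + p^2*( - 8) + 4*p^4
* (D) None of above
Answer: C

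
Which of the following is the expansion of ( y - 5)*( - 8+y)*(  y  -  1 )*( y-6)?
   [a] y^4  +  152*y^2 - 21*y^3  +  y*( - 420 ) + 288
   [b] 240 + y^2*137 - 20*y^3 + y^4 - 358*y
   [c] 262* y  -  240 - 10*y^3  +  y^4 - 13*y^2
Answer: b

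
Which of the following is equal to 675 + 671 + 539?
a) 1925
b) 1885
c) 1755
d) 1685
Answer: b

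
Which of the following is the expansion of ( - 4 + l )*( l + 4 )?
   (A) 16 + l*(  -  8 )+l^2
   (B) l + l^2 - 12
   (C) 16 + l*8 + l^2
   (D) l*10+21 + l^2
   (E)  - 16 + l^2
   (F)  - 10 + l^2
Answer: E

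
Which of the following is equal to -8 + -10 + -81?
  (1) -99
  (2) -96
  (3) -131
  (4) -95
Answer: 1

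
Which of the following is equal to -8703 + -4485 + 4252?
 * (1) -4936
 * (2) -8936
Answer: 2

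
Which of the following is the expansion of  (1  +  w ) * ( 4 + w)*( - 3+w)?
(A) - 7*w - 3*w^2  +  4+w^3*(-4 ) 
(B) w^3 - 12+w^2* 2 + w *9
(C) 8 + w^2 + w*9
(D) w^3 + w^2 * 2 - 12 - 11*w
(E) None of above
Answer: D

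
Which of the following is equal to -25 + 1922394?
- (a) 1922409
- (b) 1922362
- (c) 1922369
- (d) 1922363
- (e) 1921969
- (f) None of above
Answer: c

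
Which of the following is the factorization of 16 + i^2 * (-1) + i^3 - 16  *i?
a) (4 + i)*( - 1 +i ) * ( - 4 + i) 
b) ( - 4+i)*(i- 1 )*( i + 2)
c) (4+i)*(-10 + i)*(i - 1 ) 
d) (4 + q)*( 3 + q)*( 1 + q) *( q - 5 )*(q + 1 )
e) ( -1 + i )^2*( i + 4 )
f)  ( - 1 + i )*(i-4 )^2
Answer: a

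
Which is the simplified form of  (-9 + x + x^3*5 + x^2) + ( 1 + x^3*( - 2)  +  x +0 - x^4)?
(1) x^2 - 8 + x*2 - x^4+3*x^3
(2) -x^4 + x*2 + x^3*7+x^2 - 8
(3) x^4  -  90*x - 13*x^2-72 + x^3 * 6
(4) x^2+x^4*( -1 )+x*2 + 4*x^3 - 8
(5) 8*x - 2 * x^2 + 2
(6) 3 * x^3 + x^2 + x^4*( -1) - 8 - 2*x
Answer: 1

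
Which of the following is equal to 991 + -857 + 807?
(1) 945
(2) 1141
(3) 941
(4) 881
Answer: 3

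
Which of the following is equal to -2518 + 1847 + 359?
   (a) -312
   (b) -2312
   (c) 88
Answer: a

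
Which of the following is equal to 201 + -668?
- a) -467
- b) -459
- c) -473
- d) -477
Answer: a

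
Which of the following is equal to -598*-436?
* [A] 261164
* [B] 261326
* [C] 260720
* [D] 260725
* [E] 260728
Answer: E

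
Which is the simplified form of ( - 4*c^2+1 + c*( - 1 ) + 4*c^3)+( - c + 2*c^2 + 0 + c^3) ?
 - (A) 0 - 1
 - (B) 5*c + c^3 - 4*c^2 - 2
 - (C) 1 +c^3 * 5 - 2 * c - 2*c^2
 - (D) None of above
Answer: C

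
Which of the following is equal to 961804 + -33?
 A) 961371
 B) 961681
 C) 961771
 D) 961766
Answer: C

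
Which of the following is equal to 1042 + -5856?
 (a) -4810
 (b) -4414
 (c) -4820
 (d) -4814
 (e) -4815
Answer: d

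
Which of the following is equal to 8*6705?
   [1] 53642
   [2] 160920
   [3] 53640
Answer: 3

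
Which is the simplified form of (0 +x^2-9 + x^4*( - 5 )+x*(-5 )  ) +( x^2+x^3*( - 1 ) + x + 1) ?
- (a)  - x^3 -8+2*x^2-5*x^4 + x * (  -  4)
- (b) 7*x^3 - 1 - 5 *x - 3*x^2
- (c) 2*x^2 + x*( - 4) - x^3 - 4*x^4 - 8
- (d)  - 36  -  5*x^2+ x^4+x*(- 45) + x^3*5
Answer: a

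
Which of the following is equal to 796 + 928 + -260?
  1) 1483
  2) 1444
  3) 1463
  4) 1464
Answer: 4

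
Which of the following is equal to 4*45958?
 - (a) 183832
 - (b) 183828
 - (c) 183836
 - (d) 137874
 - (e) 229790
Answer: a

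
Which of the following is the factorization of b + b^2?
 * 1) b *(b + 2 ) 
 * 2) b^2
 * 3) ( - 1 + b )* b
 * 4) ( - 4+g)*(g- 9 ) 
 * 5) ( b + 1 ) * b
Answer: 5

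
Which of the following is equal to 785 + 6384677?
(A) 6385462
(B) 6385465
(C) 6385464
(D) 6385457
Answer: A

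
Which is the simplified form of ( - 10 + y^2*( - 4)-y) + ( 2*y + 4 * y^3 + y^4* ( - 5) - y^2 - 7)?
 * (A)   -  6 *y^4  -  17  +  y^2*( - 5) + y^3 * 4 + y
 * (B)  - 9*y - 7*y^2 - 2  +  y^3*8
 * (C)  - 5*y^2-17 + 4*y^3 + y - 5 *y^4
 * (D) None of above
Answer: C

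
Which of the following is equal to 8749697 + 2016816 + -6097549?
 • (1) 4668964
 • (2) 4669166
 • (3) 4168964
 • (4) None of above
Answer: 1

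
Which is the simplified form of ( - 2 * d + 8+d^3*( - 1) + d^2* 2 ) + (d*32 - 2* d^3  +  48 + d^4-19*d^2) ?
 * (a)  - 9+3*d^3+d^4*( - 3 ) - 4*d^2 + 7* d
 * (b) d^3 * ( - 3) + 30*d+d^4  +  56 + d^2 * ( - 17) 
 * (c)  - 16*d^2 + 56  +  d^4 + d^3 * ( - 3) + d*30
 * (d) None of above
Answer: b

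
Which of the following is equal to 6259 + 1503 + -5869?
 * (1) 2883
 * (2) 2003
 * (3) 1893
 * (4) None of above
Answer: 3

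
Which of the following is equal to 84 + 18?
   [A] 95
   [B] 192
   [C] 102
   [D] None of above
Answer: C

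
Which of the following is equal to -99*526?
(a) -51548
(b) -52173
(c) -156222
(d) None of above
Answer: d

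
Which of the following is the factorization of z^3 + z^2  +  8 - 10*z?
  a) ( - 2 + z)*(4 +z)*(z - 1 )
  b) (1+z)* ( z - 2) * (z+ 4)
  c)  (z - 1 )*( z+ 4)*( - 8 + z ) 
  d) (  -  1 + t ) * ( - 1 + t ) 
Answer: a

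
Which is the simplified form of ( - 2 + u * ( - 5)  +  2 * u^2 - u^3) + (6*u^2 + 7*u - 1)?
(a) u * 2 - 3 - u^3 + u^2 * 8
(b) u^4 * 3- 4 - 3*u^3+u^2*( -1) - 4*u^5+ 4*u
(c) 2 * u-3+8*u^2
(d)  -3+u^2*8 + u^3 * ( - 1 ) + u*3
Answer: a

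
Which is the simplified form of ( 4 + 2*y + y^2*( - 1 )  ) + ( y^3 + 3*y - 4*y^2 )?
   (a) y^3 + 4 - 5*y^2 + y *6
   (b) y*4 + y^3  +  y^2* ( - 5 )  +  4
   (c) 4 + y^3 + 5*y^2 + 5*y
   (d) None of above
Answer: d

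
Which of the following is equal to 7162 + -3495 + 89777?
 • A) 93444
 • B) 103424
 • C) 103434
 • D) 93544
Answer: A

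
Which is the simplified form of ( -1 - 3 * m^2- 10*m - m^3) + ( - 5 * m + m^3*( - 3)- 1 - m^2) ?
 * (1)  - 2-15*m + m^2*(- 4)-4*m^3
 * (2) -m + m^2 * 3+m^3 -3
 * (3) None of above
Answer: 1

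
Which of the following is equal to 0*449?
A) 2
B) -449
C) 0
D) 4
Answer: C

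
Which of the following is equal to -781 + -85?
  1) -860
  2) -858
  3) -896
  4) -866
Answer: 4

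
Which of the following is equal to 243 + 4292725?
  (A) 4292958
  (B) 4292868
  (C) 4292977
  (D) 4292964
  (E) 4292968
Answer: E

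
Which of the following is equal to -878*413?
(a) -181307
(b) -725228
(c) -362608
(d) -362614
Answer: d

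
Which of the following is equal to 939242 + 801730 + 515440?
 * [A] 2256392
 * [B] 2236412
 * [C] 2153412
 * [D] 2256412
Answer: D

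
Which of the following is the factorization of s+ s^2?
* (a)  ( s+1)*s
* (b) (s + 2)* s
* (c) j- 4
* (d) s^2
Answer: a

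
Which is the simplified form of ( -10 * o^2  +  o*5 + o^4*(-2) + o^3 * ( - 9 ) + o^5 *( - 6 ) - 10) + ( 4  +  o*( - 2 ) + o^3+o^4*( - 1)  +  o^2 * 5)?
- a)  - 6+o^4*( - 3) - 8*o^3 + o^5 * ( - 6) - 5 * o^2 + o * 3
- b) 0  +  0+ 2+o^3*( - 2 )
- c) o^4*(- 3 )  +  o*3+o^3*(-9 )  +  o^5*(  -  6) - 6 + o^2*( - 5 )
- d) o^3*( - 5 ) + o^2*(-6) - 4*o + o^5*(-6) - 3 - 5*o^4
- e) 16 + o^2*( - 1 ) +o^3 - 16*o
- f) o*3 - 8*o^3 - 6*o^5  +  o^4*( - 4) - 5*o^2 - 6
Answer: a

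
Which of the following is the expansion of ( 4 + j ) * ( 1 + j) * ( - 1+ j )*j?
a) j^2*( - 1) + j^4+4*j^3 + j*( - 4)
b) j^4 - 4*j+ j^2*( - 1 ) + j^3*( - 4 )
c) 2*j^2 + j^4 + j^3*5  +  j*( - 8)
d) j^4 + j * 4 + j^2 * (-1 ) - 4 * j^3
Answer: a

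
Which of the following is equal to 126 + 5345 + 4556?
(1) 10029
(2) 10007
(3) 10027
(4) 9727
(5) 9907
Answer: 3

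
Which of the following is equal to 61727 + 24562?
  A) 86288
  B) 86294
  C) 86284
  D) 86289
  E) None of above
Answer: D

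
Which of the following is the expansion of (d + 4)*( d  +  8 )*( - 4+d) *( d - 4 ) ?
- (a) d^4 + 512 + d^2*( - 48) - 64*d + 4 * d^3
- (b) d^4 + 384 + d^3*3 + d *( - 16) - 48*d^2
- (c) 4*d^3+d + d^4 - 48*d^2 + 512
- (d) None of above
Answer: a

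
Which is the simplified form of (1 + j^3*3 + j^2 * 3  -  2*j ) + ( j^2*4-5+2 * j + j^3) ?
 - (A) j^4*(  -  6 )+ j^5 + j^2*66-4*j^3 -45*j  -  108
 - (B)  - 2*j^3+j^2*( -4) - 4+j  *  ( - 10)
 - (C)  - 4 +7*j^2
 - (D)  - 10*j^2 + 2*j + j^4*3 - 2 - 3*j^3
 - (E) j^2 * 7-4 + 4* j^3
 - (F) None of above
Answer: E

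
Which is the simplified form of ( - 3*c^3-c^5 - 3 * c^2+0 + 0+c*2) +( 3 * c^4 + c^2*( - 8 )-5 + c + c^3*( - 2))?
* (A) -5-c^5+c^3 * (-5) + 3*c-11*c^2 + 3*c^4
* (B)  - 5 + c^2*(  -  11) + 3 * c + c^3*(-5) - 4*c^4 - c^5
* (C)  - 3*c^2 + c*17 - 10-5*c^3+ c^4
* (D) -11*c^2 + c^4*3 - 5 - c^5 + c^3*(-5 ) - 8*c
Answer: A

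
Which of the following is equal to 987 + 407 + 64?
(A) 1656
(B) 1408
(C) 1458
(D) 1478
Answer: C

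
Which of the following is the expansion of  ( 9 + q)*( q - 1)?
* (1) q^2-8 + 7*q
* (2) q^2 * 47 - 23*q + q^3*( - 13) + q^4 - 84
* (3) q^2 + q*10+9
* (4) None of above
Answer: 4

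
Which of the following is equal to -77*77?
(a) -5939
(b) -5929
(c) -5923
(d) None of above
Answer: b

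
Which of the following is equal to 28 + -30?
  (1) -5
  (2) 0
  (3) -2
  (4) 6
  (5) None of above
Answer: 3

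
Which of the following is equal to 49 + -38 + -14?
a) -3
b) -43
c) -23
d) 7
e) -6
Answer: a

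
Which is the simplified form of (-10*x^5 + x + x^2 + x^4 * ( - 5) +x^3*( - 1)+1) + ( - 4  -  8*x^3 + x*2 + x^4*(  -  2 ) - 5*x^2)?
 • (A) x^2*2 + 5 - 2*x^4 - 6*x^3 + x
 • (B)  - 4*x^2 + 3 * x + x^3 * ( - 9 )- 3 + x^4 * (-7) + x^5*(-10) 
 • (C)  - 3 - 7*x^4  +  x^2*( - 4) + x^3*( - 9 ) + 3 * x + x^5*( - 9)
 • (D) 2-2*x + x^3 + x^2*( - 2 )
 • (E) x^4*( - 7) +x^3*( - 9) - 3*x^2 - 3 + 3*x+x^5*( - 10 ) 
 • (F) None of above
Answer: B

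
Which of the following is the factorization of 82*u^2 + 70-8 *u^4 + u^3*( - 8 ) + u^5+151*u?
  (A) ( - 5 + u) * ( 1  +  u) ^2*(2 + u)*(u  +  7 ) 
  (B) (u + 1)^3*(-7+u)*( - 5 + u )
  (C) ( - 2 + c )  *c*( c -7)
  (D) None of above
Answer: D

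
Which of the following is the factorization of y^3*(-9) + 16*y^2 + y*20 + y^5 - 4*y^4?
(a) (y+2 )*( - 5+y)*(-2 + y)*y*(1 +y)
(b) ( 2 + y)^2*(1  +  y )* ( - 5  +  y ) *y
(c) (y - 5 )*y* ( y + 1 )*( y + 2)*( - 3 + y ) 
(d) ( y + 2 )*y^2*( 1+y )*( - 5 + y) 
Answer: a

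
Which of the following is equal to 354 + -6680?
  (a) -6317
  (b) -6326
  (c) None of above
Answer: b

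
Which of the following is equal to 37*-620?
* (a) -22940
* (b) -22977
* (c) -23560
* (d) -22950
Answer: a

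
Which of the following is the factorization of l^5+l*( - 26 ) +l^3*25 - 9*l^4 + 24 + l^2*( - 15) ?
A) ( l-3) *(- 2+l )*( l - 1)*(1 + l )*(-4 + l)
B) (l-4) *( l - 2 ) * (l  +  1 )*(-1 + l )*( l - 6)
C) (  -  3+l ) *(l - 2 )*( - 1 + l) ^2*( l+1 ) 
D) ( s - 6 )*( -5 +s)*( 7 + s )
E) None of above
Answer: A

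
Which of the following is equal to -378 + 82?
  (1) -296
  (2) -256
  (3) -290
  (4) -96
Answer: 1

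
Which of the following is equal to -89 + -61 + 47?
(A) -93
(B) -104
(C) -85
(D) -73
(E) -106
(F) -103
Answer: F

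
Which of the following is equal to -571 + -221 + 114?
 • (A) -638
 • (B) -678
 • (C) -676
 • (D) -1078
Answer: B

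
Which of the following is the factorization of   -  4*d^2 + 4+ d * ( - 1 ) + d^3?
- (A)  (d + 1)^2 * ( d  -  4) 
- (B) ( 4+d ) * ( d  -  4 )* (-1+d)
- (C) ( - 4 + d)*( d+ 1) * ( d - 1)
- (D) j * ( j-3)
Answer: C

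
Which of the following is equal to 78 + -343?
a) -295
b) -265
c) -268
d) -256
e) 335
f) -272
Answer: b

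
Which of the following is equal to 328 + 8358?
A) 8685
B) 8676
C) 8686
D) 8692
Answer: C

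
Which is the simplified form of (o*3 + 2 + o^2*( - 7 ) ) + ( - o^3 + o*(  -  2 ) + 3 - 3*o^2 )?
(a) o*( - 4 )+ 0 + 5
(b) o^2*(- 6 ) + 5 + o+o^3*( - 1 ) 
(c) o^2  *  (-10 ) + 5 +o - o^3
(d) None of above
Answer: c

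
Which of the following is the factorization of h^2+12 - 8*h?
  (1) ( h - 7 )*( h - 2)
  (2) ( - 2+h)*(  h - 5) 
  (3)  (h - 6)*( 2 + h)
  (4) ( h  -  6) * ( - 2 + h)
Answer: 4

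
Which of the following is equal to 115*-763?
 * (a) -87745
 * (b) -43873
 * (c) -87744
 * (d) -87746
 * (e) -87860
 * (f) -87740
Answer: a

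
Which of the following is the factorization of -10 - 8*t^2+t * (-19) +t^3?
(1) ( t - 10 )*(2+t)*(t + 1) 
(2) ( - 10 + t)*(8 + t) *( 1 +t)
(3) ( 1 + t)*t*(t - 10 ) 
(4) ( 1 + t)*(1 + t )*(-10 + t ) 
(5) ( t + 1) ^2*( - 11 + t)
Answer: 4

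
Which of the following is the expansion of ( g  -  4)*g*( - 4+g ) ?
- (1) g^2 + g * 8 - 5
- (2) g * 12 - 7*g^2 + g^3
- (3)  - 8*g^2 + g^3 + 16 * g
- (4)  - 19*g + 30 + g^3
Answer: 3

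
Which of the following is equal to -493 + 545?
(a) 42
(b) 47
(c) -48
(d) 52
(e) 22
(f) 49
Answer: d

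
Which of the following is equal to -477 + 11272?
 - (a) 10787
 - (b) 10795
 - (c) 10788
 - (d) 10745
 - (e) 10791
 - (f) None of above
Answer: b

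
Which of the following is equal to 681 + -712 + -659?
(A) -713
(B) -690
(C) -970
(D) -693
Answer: B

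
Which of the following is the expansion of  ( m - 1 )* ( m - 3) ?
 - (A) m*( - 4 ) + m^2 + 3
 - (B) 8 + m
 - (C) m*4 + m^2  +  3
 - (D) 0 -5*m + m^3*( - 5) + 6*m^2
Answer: A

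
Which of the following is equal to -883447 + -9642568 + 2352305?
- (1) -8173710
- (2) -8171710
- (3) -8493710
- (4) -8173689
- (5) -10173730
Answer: 1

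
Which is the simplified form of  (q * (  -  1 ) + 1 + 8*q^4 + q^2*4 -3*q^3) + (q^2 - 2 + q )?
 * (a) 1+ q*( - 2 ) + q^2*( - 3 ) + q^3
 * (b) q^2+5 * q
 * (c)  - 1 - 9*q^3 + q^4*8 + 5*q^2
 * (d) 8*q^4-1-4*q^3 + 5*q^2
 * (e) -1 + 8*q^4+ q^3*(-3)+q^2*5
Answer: e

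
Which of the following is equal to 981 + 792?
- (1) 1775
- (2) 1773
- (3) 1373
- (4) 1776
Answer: 2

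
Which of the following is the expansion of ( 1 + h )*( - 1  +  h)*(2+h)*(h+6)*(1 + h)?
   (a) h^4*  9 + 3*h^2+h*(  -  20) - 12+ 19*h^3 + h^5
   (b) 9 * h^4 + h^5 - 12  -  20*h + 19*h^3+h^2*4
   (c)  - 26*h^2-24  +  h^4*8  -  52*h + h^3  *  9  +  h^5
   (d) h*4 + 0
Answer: a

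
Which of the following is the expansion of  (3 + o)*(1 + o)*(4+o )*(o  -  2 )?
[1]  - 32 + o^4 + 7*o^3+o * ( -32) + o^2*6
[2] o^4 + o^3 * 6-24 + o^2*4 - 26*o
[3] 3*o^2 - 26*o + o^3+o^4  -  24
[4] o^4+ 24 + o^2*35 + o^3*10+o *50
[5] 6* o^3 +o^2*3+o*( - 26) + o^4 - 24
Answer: 5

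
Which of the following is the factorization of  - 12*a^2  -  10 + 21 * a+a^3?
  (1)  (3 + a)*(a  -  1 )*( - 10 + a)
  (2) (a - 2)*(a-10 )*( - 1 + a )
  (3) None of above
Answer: 3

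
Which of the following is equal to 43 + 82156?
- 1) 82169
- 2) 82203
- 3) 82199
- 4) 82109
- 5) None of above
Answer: 3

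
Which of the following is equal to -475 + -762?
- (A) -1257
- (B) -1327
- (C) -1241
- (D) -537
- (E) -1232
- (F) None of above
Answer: F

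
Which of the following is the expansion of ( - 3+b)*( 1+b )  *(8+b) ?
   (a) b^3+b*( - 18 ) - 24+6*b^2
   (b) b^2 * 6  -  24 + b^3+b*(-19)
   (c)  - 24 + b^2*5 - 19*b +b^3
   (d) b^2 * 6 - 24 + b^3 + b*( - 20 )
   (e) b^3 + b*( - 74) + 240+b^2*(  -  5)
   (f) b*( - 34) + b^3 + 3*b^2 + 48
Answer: b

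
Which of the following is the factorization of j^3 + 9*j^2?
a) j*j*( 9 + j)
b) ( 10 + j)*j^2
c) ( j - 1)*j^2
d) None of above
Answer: a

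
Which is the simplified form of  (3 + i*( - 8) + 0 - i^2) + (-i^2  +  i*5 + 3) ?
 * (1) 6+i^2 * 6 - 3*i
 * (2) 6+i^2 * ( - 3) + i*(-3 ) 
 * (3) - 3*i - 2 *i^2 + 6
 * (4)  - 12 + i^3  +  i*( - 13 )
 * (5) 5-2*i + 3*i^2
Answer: 3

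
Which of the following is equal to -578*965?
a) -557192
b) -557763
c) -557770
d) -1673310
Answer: c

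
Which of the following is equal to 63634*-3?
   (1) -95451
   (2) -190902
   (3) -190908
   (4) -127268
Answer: 2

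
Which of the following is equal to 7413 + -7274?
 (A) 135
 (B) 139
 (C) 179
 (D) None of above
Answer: B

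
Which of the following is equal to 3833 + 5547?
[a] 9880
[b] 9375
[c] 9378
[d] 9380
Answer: d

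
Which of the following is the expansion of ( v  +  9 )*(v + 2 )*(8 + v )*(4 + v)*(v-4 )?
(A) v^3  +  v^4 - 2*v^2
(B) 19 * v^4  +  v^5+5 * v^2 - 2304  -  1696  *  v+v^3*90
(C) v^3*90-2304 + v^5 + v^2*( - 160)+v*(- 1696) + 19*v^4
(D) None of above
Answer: C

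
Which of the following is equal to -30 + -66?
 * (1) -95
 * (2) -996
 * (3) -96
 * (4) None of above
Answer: 3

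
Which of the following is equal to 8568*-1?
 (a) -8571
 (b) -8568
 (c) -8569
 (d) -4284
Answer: b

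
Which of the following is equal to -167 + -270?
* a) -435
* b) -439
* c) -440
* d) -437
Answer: d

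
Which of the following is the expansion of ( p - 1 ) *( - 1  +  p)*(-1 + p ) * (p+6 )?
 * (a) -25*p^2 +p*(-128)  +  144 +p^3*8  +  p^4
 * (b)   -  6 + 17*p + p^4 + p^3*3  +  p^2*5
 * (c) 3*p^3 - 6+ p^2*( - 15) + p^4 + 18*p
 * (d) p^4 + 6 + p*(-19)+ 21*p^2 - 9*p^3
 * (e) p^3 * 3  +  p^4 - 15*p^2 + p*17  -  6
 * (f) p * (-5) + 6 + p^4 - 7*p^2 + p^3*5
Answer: e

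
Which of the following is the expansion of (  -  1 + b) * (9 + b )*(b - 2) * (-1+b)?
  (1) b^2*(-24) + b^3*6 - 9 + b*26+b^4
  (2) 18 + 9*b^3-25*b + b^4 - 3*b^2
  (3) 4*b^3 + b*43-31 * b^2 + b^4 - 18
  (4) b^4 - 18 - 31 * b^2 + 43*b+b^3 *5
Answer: 4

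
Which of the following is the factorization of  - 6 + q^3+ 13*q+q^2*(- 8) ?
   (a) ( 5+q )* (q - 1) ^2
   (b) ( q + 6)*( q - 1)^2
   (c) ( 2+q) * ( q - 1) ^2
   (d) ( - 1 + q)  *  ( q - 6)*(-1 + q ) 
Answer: d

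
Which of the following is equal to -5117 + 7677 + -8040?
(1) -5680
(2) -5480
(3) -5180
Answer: 2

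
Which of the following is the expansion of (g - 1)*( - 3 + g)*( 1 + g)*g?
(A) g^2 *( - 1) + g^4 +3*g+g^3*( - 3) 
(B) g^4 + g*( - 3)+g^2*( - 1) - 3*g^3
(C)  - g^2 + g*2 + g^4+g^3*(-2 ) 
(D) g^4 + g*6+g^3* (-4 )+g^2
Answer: A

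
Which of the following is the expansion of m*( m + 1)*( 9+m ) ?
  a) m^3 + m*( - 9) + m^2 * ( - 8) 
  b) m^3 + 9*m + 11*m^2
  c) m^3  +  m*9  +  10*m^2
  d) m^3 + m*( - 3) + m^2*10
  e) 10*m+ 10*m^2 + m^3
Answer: c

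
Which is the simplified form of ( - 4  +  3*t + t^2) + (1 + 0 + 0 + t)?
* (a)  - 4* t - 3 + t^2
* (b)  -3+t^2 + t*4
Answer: b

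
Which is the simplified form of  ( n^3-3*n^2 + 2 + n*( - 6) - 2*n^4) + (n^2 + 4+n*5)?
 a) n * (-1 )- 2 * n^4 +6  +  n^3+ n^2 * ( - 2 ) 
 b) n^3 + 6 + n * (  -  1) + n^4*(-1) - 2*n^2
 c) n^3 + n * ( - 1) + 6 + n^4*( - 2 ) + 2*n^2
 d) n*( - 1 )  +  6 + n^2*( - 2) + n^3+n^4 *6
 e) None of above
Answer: a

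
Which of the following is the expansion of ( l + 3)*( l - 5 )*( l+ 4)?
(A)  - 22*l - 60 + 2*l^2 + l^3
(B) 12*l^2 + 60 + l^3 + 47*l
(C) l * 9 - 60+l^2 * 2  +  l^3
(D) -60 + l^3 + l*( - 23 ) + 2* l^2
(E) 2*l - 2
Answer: D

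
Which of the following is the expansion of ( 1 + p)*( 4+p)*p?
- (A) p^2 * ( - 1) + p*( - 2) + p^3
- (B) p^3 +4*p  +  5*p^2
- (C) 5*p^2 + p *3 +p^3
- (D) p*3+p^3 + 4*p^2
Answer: B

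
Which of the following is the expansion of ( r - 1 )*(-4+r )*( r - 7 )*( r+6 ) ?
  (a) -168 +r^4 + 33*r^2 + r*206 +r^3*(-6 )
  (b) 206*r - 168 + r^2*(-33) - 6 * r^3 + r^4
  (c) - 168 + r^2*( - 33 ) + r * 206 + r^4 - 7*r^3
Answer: b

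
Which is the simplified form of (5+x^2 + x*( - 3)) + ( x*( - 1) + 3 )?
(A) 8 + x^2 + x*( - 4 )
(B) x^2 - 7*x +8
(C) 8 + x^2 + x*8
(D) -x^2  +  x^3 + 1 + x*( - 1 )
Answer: A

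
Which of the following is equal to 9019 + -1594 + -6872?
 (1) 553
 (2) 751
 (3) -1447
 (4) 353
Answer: 1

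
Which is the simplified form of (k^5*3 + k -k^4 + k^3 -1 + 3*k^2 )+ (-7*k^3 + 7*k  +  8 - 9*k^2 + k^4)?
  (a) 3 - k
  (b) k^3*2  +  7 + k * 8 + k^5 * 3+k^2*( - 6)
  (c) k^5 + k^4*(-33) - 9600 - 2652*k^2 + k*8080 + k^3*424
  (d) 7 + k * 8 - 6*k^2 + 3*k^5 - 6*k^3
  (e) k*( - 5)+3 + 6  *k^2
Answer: d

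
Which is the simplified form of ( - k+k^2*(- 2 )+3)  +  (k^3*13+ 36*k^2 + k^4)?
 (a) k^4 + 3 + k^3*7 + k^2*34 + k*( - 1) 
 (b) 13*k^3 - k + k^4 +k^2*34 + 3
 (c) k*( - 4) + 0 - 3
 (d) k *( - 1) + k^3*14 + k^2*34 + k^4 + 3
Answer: b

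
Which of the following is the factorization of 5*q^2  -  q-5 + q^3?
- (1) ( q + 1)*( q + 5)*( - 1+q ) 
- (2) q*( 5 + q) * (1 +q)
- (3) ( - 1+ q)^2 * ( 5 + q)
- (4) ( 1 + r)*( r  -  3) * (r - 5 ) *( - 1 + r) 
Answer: 1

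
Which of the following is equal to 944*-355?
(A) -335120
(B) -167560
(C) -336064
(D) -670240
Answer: A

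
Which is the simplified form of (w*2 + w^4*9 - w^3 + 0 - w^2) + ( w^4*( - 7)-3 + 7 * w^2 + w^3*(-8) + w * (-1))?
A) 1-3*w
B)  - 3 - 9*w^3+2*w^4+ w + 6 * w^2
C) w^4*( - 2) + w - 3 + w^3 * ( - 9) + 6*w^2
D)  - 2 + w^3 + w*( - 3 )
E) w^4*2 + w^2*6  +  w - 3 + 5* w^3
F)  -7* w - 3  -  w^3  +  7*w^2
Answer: B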